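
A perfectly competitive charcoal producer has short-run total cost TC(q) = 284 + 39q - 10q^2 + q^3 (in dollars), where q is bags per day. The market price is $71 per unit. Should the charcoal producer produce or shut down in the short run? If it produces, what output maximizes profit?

Produce at q = 8

Variable cost is VC = 39q - 10q^2 + q^3, so AVC = VC/q = 39 - 10q + q^2 and MC = dTC/dq = 39 - 20q + 3q^2.
AVC hits its minimum where MC = AVC, at q = 5, giving min AVC = 39 - 10·5 + 5^2 = $14.
Because $71 ≥ $14, revenue can cover variable cost; the firm operates.
P = MC gives -32 - 20q + 3q^2 = 0, with roots -4/3 and 8. Take the larger (rising MC): q* = 8.
Check: AVC at q = 8 is $23 ≤ P, so revenue covers variable cost.
Profit = P·q − TC = 71·8 − 468 = $100.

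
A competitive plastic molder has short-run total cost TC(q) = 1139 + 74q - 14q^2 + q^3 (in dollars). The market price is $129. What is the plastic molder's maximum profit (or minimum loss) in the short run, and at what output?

Profit = -$171 at q = 11

AVC = 74 - 14q + q^2 has its minimum $25 at q = 7; price $129 clears that bar, so the firm operates.
MC = 74 - 28q + 3q^2. Setting P = MC and taking the root on the rising branch gives q* = 11.
TR = 129·11 = 1419. TC = 1139 + 451 = 1590. Profit = 1419 − 1590 = -$171.
By producing, the firm covers all variable cost plus $968 of fixed cost; shutting down would lose the full $1139.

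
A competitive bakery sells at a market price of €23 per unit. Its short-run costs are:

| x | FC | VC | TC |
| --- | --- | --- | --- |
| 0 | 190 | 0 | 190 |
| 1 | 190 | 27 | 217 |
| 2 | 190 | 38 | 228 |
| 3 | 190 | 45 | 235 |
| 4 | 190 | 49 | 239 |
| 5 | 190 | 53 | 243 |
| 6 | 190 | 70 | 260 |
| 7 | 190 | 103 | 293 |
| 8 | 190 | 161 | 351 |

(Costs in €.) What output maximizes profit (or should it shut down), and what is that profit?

Tabulate TR − TC: x=0: -190; x=1: -194; x=2: -182; x=3: -166; x=4: -147; x=5: -128; x=6: -122; x=7: -132; x=8: -167.
Profit is maximized at x = 6. AVC there is 70/6 = €11.67 ≤ P, so producing beats shutting down (which would give -€190).

x = 6; profit = -€122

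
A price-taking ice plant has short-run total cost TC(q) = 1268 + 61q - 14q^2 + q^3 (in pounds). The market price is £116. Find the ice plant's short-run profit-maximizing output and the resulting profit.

AVC = 61 - 14q + q^2 has its minimum £12 at q = 7; price £116 clears that bar, so the firm operates.
MC = 61 - 28q + 3q^2. Setting P = MC and taking the root on the rising branch gives q* = 11.
TR = 116·11 = 1276. TC = 1268 + 308 = 1576. Profit = 1276 − 1576 = -£300.
By producing, the firm covers all variable cost plus £968 of fixed cost; shutting down would lose the full £1268.

Profit = -£300 at q = 11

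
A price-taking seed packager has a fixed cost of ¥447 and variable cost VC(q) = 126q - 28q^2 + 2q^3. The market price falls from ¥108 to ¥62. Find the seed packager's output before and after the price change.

Output falls from 9 to 8

MC = 126 - 56q + 6q^2; the shutdown threshold is min AVC = ¥28 (at q = 7).
With P = ¥108 above the shutdown price, P = MC gives q = 9.
At P = ¥62 ≥ min AVC, set P = MC: q = 8. The firm stays open but cuts output.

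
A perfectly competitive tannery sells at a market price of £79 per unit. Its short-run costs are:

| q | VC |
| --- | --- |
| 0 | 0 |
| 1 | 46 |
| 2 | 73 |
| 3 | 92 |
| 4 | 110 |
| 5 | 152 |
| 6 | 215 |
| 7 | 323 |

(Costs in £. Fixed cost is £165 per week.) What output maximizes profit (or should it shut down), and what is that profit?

q = 6; profit = £94

Tabulate TR − TC: q=0: -165; q=1: -132; q=2: -80; q=3: -20; q=4: 41; q=5: 78; q=6: 94; q=7: 65.
Profit is maximized at q = 6. AVC there is 215/6 = £35.83 ≤ P, so producing beats shutting down (which would give -£165).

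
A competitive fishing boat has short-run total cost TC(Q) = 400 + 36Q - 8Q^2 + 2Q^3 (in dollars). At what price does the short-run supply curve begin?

The firm shuts down when price falls below the minimum of average variable cost. AVC = VC/Q = 36 - 8Q + 2Q^2.
At the minimum of AVC, MC = AVC. MC = 36 - 16Q + 6Q^2; setting MC = AVC gives 4Q^2 - 8Q = 0, so Q = 2. min AVC = 28.
So the shutdown price is $28.

$28 per unit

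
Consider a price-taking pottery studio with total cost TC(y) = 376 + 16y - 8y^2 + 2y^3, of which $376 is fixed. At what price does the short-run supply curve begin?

$8 per unit

Short-run supply begins at min AVC. From VC = 16y - 8y^2 + 2y^3, AVC = 16 - 8y + 2y^2.
At the minimum of AVC, MC = AVC. MC = 16 - 16y + 6y^2; setting MC = AVC gives 4y^2 - 8y = 0, so y = 2. min AVC = 8.
For P < $8 the firm produces nothing.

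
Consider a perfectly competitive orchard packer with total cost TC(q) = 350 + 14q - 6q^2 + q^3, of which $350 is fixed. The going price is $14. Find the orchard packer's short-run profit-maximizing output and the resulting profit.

Profit = -$318 at q = 4

AVC = 14 - 6q + q^2; min AVC = $5 at q = 3. Since P = $14 ≥ min AVC, the firm produces.
With MC = 14 - 12q + 3q^2, P = MC on the upward-sloping part at q* = 4.
TR = 14·4 = 56. TC = 350 + 24 = 374. Profit = 56 − 374 = -$318.
Shutting down would mean losing the fixed cost of $350, so operating at a loss of $318 is better by $32.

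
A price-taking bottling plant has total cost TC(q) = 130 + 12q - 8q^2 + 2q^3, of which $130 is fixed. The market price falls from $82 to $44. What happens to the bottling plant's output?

MC = 12 - 16q + 6q^2; the shutdown threshold is min AVC = $4 (at q = 2).
With P = $82 above the shutdown price, P = MC gives q = 5.
At P = $44 ≥ min AVC, set P = MC: q = 4. The firm stays open but cuts output.

Output falls from 5 to 4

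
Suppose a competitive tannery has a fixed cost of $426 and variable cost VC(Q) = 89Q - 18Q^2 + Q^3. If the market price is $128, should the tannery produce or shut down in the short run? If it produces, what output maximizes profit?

Strip out fixed cost: VC = 89Q - 18Q^2 + Q^3. Then AVC = 89 - 18Q + Q^2 and MC = 89 - 36Q + 3Q^2.
AVC is minimized where dAVC/dQ = -18 + 2Q = 0, at Q = 9; min AVC = 89 - 18·9 + 9^2 = $8.
Because $128 ≥ $8, revenue can cover variable cost; the firm operates.
Set P = MC: 128 = 89 - 36Q + 3Q^2 → -39 - 36Q + 3Q^2 = 0. The roots are Q = -1 and Q = 13; the profit-maximizing output is on the rising part of MC, so Q* = 13.
Check: AVC at Q = 13 is $24 ≤ P, so revenue covers variable cost.
Profit = P·Q − TC = 128·13 − 738 = $926.

Produce at Q = 13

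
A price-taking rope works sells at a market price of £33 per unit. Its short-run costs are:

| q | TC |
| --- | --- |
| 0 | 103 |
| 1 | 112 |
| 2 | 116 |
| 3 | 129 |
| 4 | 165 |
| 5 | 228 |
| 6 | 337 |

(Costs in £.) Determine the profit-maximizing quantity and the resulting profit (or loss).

q = 3; profit = -£30

Compute π = P·q − TC at each output: q=0: -103; q=1: -79; q=2: -50; q=3: -30; q=4: -33; q=5: -63; q=6: -139.
Profit is maximized at q = 3. AVC there is 26/3 = £8.67 ≤ P, so producing beats shutting down (which would give -£103).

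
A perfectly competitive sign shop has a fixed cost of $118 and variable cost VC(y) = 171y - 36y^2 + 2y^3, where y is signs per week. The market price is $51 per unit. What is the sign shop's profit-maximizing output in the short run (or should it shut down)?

Variable cost is VC = 171y - 36y^2 + 2y^3, so AVC = VC/y = 171 - 36y + 2y^2 and MC = dTC/dy = 171 - 72y + 6y^2.
AVC is minimized where dAVC/dy = -36 + 4y = 0, at y = 9; min AVC = 171 - 36·9 + 2·9^2 = $9.
Since P = $51 ≥ min AVC = $9, price covers variable cost and the firm should produce.
Set P = MC: 51 = 171 - 72y + 6y^2 → 120 - 72y + 6y^2 = 0. The roots are y = 2 and y = 10; the profit-maximizing output is on the rising part of MC, so y* = 10.
Check: AVC at y = 10 is $11 ≤ P, so revenue covers variable cost.
Profit = P·y − TC = 51·10 − 228 = $282.

Produce at y = 10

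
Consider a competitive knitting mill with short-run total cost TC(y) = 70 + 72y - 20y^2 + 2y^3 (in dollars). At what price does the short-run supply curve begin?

$22 per unit

Short-run supply begins at min AVC. From VC = 72y - 20y^2 + 2y^3, AVC = 72 - 20y + 2y^2.
At the minimum of AVC, MC = AVC. MC = 72 - 40y + 6y^2; setting MC = AVC gives 4y^2 - 20y = 0, so y = 5. min AVC = 22.
So the shutdown price is $22.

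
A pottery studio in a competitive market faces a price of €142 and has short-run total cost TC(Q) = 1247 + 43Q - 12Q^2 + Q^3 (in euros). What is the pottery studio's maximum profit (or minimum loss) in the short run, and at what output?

AVC = 43 - 12Q + Q^2; min AVC = €7 at Q = 6. Since P = €142 ≥ min AVC, the firm produces.
MC = 43 - 24Q + 3Q^2. Setting P = MC and taking the root on the rising branch gives Q* = 11.
TR = 142·11 = 1562. TC = 1247 + 352 = 1599. Profit = 1562 − 1599 = -€37.
That loss of €37 beats the €1247 the firm would lose by shutting down; producing recovers €1210 of fixed cost.

Profit = -€37 at Q = 11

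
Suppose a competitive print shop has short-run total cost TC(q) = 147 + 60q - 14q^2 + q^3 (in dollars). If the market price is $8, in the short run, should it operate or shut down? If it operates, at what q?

Shut down

Strip out fixed cost: VC = 60q - 14q^2 + q^3. Then AVC = 60 - 14q + q^2 and MC = 60 - 28q + 3q^2.
AVC is minimized where dAVC/dq = -14 + 2q = 0, at q = 7; min AVC = 60 - 14·7 + 7^2 = $11.
Since P = $8 < min AVC = $11, price fails to cover variable cost at any output.
Best response: produce nothing and absorb the $147 fixed cost.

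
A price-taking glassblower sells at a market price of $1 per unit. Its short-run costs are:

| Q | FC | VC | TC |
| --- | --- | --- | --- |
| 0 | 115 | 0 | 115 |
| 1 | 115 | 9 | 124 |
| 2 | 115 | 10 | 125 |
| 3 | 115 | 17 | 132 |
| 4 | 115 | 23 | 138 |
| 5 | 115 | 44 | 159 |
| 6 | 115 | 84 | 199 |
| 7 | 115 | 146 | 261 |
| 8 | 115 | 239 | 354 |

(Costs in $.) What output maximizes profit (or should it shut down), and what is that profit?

Q = 0 (shut down); profit = -$115

Profit at each row (π = 1Q − TC): Q=0: -115; Q=1: -123; Q=2: -123; Q=3: -129; Q=4: -134; Q=5: -154; Q=6: -193; Q=7: -254; Q=8: -346.
Profit is highest at Q = 0. Equivalently, the lowest AVC in the table is 10/2 ≈ $5 at Q = 2, and P = $1 falls below it — price never covers variable cost, so the firm shuts down and loses only its fixed cost.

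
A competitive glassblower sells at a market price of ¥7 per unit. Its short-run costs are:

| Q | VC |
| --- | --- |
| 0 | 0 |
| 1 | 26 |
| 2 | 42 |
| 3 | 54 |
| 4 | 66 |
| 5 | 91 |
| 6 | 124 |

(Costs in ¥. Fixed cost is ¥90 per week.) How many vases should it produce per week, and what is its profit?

Tabulate TR − TC: Q=0: -90; Q=1: -109; Q=2: -118; Q=3: -123; Q=4: -128; Q=5: -146; Q=6: -172.
Profit is highest at Q = 0. Equivalently, the lowest AVC in the table is 66/4 ≈ ¥16.50 at Q = 4, and P = ¥7 falls below it — price never covers variable cost, so the firm shuts down and loses only its fixed cost.

Q = 0 (shut down); profit = -¥90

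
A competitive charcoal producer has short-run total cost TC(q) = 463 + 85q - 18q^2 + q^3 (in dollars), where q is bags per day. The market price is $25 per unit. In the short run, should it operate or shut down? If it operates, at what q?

Strip out fixed cost: VC = 85q - 18q^2 + q^3. Then AVC = 85 - 18q + q^2 and MC = 85 - 36q + 3q^2.
AVC is minimized where dAVC/dq = -18 + 2q = 0, at q = 9; min AVC = 85 - 18·9 + 9^2 = $4.
Since P = $25 ≥ min AVC = $4, price covers variable cost and the firm should produce.
P = MC gives 60 - 36q + 3q^2 = 0, with roots 2 and 10. Take the larger (rising MC): q* = 10.
Check: AVC at q = 10 is $5 ≤ P, so revenue covers variable cost.
Profit = P·q − TC = 25·10 − 513 = -$263, a loss, but smaller than the $463 fixed cost the firm would lose by shutting down.

Produce at q = 10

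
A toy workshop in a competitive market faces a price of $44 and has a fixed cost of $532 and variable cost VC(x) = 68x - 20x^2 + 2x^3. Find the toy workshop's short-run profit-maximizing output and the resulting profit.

Profit = -$388 at x = 6

AVC = 68 - 20x + 2x^2 has its minimum $18 at x = 5; price $44 clears that bar, so the firm operates.
With MC = 68 - 40x + 6x^2, P = MC on the upward-sloping part at x* = 6.
TR = 44·6 = 264. TC = 532 + 120 = 652. Profit = 264 − 652 = -$388.
By producing, the firm covers all variable cost plus $144 of fixed cost; shutting down would lose the full $532.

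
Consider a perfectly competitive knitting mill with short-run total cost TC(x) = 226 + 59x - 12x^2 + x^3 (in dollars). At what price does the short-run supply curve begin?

The shutdown price is the minimum of AVC. VC = 59x - 12x^2 + x^3, so AVC = 59 - 12x + x^2.
At the minimum of AVC, MC = AVC. MC = 59 - 24x + 3x^2; setting MC = AVC gives 2x^2 - 12x = 0, so x = 6. min AVC = 23.
The firm shuts down for any P below $23.

$23 per unit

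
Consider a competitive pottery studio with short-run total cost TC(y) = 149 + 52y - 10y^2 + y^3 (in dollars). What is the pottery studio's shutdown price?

$27 per unit

The shutdown price is the minimum of AVC. VC = 52y - 10y^2 + y^3, so AVC = 52 - 10y + y^2.
At the minimum of AVC, MC = AVC. MC = 52 - 20y + 3y^2; setting MC = AVC gives 2y^2 - 10y = 0, so y = 5. min AVC = 27.
So the shutdown price is $27.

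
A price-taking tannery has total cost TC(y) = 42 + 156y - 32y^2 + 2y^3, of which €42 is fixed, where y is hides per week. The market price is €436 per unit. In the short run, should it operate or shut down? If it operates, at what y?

Variable cost is VC = 156y - 32y^2 + 2y^3, so AVC = VC/y = 156 - 32y + 2y^2 and MC = dTC/dy = 156 - 64y + 6y^2.
AVC is minimized where dAVC/dy = -32 + 4y = 0, at y = 8; min AVC = 156 - 32·8 + 2·8^2 = €28.
P = €436 exceeds min AVC = €28, so the firm stays open.
P = MC gives -280 - 64y + 6y^2 = 0, with roots -10/3 and 14. Take the larger (rising MC): y* = 14.
Check: AVC at y = 14 is €100 ≤ P, so revenue covers variable cost.
Profit = P·y − TC = 436·14 − 1442 = €4662.

Produce at y = 14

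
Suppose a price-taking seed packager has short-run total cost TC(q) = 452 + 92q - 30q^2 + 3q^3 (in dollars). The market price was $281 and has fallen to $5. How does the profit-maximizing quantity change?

AVC = 92 - 30q + 3q^2, minimized at q = 5 where min AVC = $17. MC = 92 - 60q + 9q^2.
With P = $281 above the shutdown price, P = MC gives q = 9.
At P = $5 < min AVC = $17, price no longer covers variable cost at any output, so the firm shuts down: q = 0.

Output falls from 9 to 0 (the firm shuts down)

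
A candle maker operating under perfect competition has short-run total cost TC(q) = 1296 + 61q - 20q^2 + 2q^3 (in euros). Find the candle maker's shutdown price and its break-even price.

AVC = 61 - 20q + 2q^2; minimized at q = 5, giving min AVC = €11. That is the shutdown price.
ATC = 1296/q + 61 - 20q + 2q^2. Setting dATC/dq = −1296/q^2 − 20 + 4q = 0 gives q = 9 (since 4·9^3 − 20·9^2 = 1296).
min ATC = 1296/9 + 61 − 20·9 + 2·9^2 = €187. That is the break-even price.
Between these two prices the firm operates at a loss; above €187 it earns a profit.

Shutdown price = €11; break-even price = €187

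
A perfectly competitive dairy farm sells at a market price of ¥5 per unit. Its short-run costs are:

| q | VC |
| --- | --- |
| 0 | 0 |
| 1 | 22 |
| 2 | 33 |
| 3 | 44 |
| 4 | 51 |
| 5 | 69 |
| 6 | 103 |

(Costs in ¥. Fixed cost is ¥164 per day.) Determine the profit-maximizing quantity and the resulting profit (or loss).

Profit at each row (π = 5q − TC): q=0: -164; q=1: -181; q=2: -187; q=3: -193; q=4: -195; q=5: -208; q=6: -237.
Profit is highest at q = 0. Equivalently, the lowest AVC in the table is 51/4 ≈ ¥12.75 at q = 4, and P = ¥5 falls below it — price never covers variable cost, so the firm shuts down and loses only its fixed cost.

q = 0 (shut down); profit = -¥164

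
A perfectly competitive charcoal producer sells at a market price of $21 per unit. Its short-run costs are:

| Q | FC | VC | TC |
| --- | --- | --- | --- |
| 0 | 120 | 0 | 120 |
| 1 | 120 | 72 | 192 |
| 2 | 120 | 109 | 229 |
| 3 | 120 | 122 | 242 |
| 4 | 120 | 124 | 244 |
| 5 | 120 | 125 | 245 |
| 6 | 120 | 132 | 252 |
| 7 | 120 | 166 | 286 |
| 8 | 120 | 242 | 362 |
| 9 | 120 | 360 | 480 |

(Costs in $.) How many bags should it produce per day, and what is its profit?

Q = 0 (shut down); profit = -$120

Profit at each row (π = 21Q − TC): Q=0: -120; Q=1: -171; Q=2: -187; Q=3: -179; Q=4: -160; Q=5: -140; Q=6: -126; Q=7: -139; Q=8: -194; Q=9: -291.
Profit is highest at Q = 0. Equivalently, the lowest AVC in the table is 132/6 ≈ $22 at Q = 6, and P = $21 falls below it — price never covers variable cost, so the firm shuts down and loses only its fixed cost.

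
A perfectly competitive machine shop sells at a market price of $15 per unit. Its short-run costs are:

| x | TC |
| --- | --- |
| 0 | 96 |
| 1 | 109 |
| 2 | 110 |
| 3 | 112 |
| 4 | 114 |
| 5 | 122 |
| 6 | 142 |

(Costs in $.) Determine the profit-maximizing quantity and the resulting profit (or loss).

x = 5; profit = -$47

Compute π = P·x − TC at each output: x=0: -96; x=1: -94; x=2: -80; x=3: -67; x=4: -54; x=5: -47; x=6: -52.
Profit is maximized at x = 5. AVC there is 26/5 = $5.20 ≤ P, so producing beats shutting down (which would give -$96).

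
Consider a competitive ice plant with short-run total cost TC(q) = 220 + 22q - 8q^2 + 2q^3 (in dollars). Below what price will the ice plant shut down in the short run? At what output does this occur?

The shutdown price is the minimum of AVC. VC = 22q - 8q^2 + 2q^3, so AVC = 22 - 8q + 2q^2.
At the minimum of AVC, MC = AVC. MC = 22 - 16q + 6q^2; setting MC = AVC gives 4q^2 - 8q = 0, so q = 2. min AVC = 14.
The firm shuts down for any P below $14.

$14 per unit, at q = 2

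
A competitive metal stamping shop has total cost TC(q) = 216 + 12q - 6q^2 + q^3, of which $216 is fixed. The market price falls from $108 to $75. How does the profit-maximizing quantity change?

MC = 12 - 12q + 3q^2; the shutdown threshold is min AVC = $3 (at q = 3).
At P = $108 ≥ min AVC, set P = MC on the rising branch: q = 8.
At P = $75 ≥ min AVC, set P = MC: q = 7. The firm stays open but cuts output.

Output falls from 8 to 7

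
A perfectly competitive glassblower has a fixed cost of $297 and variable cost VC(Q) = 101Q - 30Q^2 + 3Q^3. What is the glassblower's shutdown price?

The shutdown price is the minimum of AVC. VC = 101Q - 30Q^2 + 3Q^3, so AVC = 101 - 30Q + 3Q^2.
At the minimum of AVC, MC = AVC. MC = 101 - 60Q + 9Q^2; setting MC = AVC gives 6Q^2 - 30Q = 0, so Q = 5. min AVC = 26.
For P < $26 the firm produces nothing.

$26 per unit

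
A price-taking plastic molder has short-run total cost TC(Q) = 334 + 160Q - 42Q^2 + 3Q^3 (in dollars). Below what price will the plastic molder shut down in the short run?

The shutdown price is the minimum of AVC. VC = 160Q - 42Q^2 + 3Q^3, so AVC = 160 - 42Q + 3Q^2.
dAVC/dQ = -42 + 6Q = 0 gives Q = 7. min AVC = 160 - 42·7 + 3·7^2 = 13.
So the shutdown price is $13.

$13 per unit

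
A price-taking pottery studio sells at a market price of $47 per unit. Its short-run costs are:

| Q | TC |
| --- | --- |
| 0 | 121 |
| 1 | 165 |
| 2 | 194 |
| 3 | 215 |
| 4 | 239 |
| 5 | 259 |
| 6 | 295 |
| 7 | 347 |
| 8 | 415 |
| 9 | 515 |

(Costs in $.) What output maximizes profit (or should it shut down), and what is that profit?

Q = 6; profit = -$13

Tabulate TR − TC: Q=0: -121; Q=1: -118; Q=2: -100; Q=3: -74; Q=4: -51; Q=5: -24; Q=6: -13; Q=7: -18; Q=8: -39; Q=9: -92.
Profit is maximized at Q = 6. AVC there is 174/6 = $29 ≤ P, so producing beats shutting down (which would give -$121).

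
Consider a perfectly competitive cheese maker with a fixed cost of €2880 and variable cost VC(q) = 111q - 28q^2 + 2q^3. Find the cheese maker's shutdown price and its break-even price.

Shutdown price = €13; break-even price = €303

Shutdown price = min AVC. AVC = 111 - 28q + 2q^2, with vertex at q = 7 and minimum €13.
ATC = 2880/q + 111 - 28q + 2q^2. Setting dATC/dq = −2880/q^2 − 28 + 4q = 0 gives q = 12 (since 4·12^3 − 28·12^2 = 2880).
min ATC = 2880/12 + 111 − 28·12 + 2·12^2 = €303. That is the break-even price.
For €13 ≤ P < €303 the firm produces at a loss; below €13 it shuts down.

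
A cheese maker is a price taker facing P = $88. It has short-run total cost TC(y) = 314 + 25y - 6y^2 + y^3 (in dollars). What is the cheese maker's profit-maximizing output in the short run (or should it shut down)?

From TC, MC = TC'(y) = 25 - 12y + 3y^2 and AVC = VC/y = 25 - 6y + y^2.
AVC is minimized where dAVC/dy = -6 + 2y = 0, at y = 3; min AVC = 25 - 6·3 + 3^2 = $16.
Since P = $88 ≥ min AVC = $16, price covers variable cost and the firm should produce.
Solving P = MC: -63 - 12y + 3y^2 = 0 ⇒ y = -3 or 7. On the upward-sloping branch, y* = 7.
Check: AVC at y = 7 is $32 ≤ P, so revenue covers variable cost.
Profit = P·y − TC = 88·7 − 538 = $78.

Produce at y = 7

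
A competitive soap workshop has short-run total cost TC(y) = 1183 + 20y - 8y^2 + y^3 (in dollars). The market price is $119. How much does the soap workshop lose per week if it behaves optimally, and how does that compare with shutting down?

AVC = 20 - 8y + y^2; min AVC = $4 at y = 4. Since P = $119 ≥ min AVC, the firm produces.
MC = 20 - 16y + 3y^2. Setting P = MC and taking the root on the rising branch gives y* = 9.
TR = 119·9 = 1071. TC = 1183 + 261 = 1444. Profit = 1071 − 1444 = -$373.
Shutting down would mean losing the fixed cost of $1183, so operating at a loss of $373 is better by $810.

Profit = -$373 at y = 9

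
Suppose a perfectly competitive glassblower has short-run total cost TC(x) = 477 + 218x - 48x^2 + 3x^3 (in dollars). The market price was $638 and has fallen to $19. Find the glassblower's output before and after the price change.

AVC = 218 - 48x + 3x^2, minimized at x = 8 where min AVC = $26. MC = 218 - 96x + 9x^2.
With P = $638 above the shutdown price, P = MC gives x = 14.
At P = $19 < min AVC = $26, price no longer covers variable cost at any output, so the firm shuts down: x = 0.

Output falls from 14 to 0 (the firm shuts down)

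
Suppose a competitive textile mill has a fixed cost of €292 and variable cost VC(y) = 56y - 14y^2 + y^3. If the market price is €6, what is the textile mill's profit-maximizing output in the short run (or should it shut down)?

Variable cost is VC = 56y - 14y^2 + y^3, so AVC = VC/y = 56 - 14y + y^2 and MC = dTC/dy = 56 - 28y + 3y^2.
AVC is minimized where dAVC/dy = -14 + 2y = 0, at y = 7; min AVC = 56 - 14·7 + 7^2 = €7.
With P < min AVC (€6 < €7), every unit sold adds to the loss.
Shutting down limits the loss to fixed cost, €292.

Shut down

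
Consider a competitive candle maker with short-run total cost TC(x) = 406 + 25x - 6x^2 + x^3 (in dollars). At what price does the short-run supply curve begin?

$16 per unit

The shutdown price is the minimum of AVC. VC = 25x - 6x^2 + x^3, so AVC = 25 - 6x + x^2.
At the minimum of AVC, MC = AVC. MC = 25 - 12x + 3x^2; setting MC = AVC gives 2x^2 - 6x = 0, so x = 3. min AVC = 16.
So the shutdown price is $16.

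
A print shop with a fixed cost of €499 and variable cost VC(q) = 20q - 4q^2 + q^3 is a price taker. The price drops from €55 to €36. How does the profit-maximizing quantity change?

Output falls from 5 to 4

AVC = 20 - 4q + q^2, minimized at q = 2 where min AVC = €16. MC = 20 - 8q + 3q^2.
At P = €55 ≥ min AVC, set P = MC on the rising branch: q = 5.
At P = €36 ≥ min AVC, set P = MC: q = 4. The firm stays open but cuts output.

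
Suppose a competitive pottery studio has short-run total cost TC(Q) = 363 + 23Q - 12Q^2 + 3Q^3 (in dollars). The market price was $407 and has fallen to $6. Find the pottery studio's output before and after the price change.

Output falls from 8 to 0 (the firm shuts down)

MC = 23 - 24Q + 9Q^2; the shutdown threshold is min AVC = $11 (at Q = 2).
At P = $407 ≥ min AVC, set P = MC on the rising branch: Q = 8.
At P = $6 < min AVC = $11, price no longer covers variable cost at any output, so the firm shuts down: Q = 0.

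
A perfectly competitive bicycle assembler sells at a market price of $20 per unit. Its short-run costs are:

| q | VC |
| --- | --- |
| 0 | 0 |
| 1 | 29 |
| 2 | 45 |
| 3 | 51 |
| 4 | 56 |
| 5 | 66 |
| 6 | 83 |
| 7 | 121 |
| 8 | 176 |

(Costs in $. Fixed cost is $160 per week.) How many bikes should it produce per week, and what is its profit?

Compute π = P·q − TC at each output: q=0: -160; q=1: -169; q=2: -165; q=3: -151; q=4: -136; q=5: -126; q=6: -123; q=7: -141; q=8: -176.
Profit is maximized at q = 6. AVC there is 83/6 = $13.83 ≤ P, so producing beats shutting down (which would give -$160).

q = 6; profit = -$123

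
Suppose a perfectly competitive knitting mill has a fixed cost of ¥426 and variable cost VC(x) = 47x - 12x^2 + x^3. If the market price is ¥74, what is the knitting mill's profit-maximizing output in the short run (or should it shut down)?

Strip out fixed cost: VC = 47x - 12x^2 + x^3. Then AVC = 47 - 12x + x^2 and MC = 47 - 24x + 3x^2.
AVC is minimized where dAVC/dx = -12 + 2x = 0, at x = 6; min AVC = 47 - 12·6 + 6^2 = ¥11.
Since P = ¥74 ≥ min AVC = ¥11, price covers variable cost and the firm should produce.
Solving P = MC: -27 - 24x + 3x^2 = 0 ⇒ x = -1 or 9. On the upward-sloping branch, x* = 9.
Check: AVC at x = 9 is ¥20 ≤ P, so revenue covers variable cost.
Profit = P·x − TC = 74·9 − 606 = ¥60.

Produce at x = 9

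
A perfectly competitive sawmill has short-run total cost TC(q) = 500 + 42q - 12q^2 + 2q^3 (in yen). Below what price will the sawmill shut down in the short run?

¥24 per unit

The firm shuts down when price falls below the minimum of average variable cost. AVC = VC/q = 42 - 12q + 2q^2.
At the minimum of AVC, MC = AVC. MC = 42 - 24q + 6q^2; setting MC = AVC gives 4q^2 - 12q = 0, so q = 3. min AVC = 24.
So the shutdown price is ¥24.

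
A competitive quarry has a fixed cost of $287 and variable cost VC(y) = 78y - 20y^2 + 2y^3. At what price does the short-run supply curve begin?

Short-run supply begins at min AVC. From VC = 78y - 20y^2 + 2y^3, AVC = 78 - 20y + 2y^2.
At the minimum of AVC, MC = AVC. MC = 78 - 40y + 6y^2; setting MC = AVC gives 4y^2 - 20y = 0, so y = 5. min AVC = 28.
For P < $28 the firm produces nothing.

$28 per unit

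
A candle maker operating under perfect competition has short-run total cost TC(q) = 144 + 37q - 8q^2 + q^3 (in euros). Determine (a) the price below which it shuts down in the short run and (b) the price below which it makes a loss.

Shutdown price = min AVC. AVC = 37 - 8q + q^2, with vertex at q = 4 and minimum €21.
ATC = 144/q + 37 - 8q + q^2. Setting dATC/dq = −144/q^2 − 8 + 2q = 0 gives q = 6 (since 2·6^3 − 8·6^2 = 144).
min ATC = 144/6 + 37 − 8·6 + 6^2 = €49. That is the break-even price.
For €21 ≤ P < €49 the firm produces at a loss; below €21 it shuts down.

Shutdown price = €21; break-even price = €49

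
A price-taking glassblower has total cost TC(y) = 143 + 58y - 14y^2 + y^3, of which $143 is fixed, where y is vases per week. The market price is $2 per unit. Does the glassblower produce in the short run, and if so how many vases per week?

Shut down

Strip out fixed cost: VC = 58y - 14y^2 + y^3. Then AVC = 58 - 14y + y^2 and MC = 58 - 28y + 3y^2.
The AVC parabola has its vertex at y = 14/2 = 7, where AVC = 58 - 14·7 + 7^2 = $9.
Since P = $2 < min AVC = $9, price fails to cover variable cost at any output.
Shutting down limits the loss to fixed cost, $143.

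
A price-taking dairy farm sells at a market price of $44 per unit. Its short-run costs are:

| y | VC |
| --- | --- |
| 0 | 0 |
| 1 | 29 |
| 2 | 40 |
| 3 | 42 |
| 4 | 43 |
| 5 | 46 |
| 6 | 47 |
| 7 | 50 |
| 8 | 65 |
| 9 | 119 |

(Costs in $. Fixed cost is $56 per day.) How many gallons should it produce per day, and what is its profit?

y = 8; profit = $231

Tabulate TR − TC: y=0: -56; y=1: -41; y=2: -8; y=3: 34; y=4: 77; y=5: 118; y=6: 161; y=7: 202; y=8: 231; y=9: 221.
Profit is maximized at y = 8. AVC there is 65/8 = $8.12 ≤ P, so producing beats shutting down (which would give -$56).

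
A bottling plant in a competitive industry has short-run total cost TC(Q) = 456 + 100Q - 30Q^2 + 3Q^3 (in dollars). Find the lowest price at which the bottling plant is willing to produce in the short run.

The firm shuts down when price falls below the minimum of average variable cost. AVC = VC/Q = 100 - 30Q + 3Q^2.
At the minimum of AVC, MC = AVC. MC = 100 - 60Q + 9Q^2; setting MC = AVC gives 6Q^2 - 30Q = 0, so Q = 5. min AVC = 25.
For P < $25 the firm produces nothing.

$25 per unit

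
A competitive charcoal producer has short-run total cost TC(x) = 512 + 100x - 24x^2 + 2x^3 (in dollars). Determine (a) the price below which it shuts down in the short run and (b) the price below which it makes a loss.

Shutdown price = $28; break-even price = $100

AVC = 100 - 24x + 2x^2; minimized at x = 6, giving min AVC = $28. That is the shutdown price.
ATC = 512/x + 100 - 24x + 2x^2. Setting dATC/dx = −512/x^2 − 24 + 4x = 0 gives x = 8 (since 4·8^3 − 24·8^2 = 512).
min ATC = 512/8 + 100 − 24·8 + 2·8^2 = $100. That is the break-even price.
For $28 ≤ P < $100 the firm produces at a loss; below $28 it shuts down.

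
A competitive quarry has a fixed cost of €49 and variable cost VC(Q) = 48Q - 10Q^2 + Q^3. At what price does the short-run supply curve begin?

€23 per unit

Short-run supply begins at min AVC. From VC = 48Q - 10Q^2 + Q^3, AVC = 48 - 10Q + Q^2.
At the minimum of AVC, MC = AVC. MC = 48 - 20Q + 3Q^2; setting MC = AVC gives 2Q^2 - 10Q = 0, so Q = 5. min AVC = 23.
So the shutdown price is €23.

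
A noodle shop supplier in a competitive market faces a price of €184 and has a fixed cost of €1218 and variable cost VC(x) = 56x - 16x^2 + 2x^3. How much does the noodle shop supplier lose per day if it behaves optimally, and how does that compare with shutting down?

AVC = 56 - 16x + 2x^2 has its minimum €24 at x = 4; price €184 clears that bar, so the firm operates.
MC = 56 - 32x + 6x^2. Setting P = MC and taking the root on the rising branch gives x* = 8.
TR = 184·8 = 1472. TC = 1218 + 448 = 1666. Profit = 1472 − 1666 = -€194.
By producing, the firm covers all variable cost plus €1024 of fixed cost; shutting down would lose the full €1218.

Profit = -€194 at x = 8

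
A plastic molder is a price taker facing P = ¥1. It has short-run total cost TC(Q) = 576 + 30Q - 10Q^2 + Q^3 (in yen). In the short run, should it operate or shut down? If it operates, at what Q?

From TC, MC = TC'(Q) = 30 - 20Q + 3Q^2 and AVC = VC/Q = 30 - 10Q + Q^2.
AVC hits its minimum where MC = AVC, at Q = 5, giving min AVC = 30 - 10·5 + 5^2 = ¥5.
P = ¥1 lies below min AVC = ¥5; no output level covers variable cost.
Best response: produce nothing and absorb the ¥576 fixed cost.

Shut down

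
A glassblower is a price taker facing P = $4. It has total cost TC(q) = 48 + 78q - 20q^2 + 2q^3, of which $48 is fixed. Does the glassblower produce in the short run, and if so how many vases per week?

Variable cost is VC = 78q - 20q^2 + 2q^3, so AVC = VC/q = 78 - 20q + 2q^2 and MC = dTC/dq = 78 - 40q + 6q^2.
AVC hits its minimum where MC = AVC, at q = 5, giving min AVC = 78 - 20·5 + 2·5^2 = $28.
P = $4 lies below min AVC = $28; no output level covers variable cost.
Shutting down limits the loss to fixed cost, $48.

Shut down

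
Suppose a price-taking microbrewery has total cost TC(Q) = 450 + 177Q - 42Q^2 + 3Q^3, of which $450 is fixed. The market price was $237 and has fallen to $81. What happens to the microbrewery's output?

AVC = 177 - 42Q + 3Q^2, minimized at Q = 7 where min AVC = $30. MC = 177 - 84Q + 9Q^2.
With P = $237 above the shutdown price, P = MC gives Q = 10.
At P = $81 ≥ min AVC, set P = MC: Q = 8. The firm stays open but cuts output.

Output falls from 10 to 8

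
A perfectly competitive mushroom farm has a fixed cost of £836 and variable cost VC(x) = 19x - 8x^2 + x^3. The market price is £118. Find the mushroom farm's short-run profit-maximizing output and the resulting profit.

Profit = -£26 at x = 9

AVC = 19 - 8x + x^2 has its minimum £3 at x = 4; price £118 clears that bar, so the firm operates.
MC = 19 - 16x + 3x^2. Setting P = MC and taking the root on the rising branch gives x* = 9.
TR = 118·9 = 1062. TC = 836 + 252 = 1088. Profit = 1062 − 1088 = -£26.
By producing, the firm covers all variable cost plus £810 of fixed cost; shutting down would lose the full £836.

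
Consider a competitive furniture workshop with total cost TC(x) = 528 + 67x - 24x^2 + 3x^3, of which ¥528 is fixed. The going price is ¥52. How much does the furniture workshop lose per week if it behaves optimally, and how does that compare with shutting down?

Profit = -¥378 at x = 5

AVC = 67 - 24x + 3x^2 has its minimum ¥19 at x = 4; price ¥52 clears that bar, so the firm operates.
MC = 67 - 48x + 9x^2. Setting P = MC and taking the root on the rising branch gives x* = 5.
TR = 52·5 = 260. TC = 528 + 110 = 638. Profit = 260 − 638 = -¥378.
By producing, the firm covers all variable cost plus ¥150 of fixed cost; shutting down would lose the full ¥528.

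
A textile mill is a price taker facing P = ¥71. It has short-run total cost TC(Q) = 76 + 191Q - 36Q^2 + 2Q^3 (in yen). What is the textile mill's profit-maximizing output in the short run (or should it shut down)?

Variable cost is VC = 191Q - 36Q^2 + 2Q^3, so AVC = VC/Q = 191 - 36Q + 2Q^2 and MC = dTC/dQ = 191 - 72Q + 6Q^2.
AVC hits its minimum where MC = AVC, at Q = 9, giving min AVC = 191 - 36·9 + 2·9^2 = ¥29.
Because ¥71 ≥ ¥29, revenue can cover variable cost; the firm operates.
P = MC gives 120 - 72Q + 6Q^2 = 0, with roots 2 and 10. Take the larger (rising MC): Q* = 10.
Check: AVC at Q = 10 is ¥31 ≤ P, so revenue covers variable cost.
Profit = P·Q − TC = 71·10 − 386 = ¥324.

Produce at Q = 10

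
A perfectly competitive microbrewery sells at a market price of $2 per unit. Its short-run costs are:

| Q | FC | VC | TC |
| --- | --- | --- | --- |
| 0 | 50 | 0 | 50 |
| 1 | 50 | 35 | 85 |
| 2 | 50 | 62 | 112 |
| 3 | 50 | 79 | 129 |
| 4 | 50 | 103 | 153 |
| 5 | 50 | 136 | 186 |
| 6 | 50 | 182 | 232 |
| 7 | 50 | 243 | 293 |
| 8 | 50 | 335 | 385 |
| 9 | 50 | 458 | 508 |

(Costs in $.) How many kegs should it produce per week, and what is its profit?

Q = 0 (shut down); profit = -$50

Profit at each row (π = 2Q − TC): Q=0: -50; Q=1: -83; Q=2: -108; Q=3: -123; Q=4: -145; Q=5: -176; Q=6: -220; Q=7: -279; Q=8: -369; Q=9: -490.
Profit is highest at Q = 0. Equivalently, the lowest AVC in the table is 103/4 ≈ $25.75 at Q = 4, and P = $2 falls below it — price never covers variable cost, so the firm shuts down and loses only its fixed cost.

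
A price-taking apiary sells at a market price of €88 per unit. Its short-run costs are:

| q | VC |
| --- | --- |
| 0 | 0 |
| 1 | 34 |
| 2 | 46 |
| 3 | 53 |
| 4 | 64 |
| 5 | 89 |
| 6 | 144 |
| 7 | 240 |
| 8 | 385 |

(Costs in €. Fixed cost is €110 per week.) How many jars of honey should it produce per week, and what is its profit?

Profit at each row (π = 88q − TC): q=0: -110; q=1: -56; q=2: 20; q=3: 101; q=4: 178; q=5: 241; q=6: 274; q=7: 266; q=8: 209.
Profit is maximized at q = 6. AVC there is 144/6 = €24 ≤ P, so producing beats shutting down (which would give -€110).

q = 6; profit = €274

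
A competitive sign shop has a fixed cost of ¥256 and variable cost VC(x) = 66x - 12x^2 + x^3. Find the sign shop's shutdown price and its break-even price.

AVC = 66 - 12x + x^2; minimized at x = 6, giving min AVC = ¥30. That is the shutdown price.
ATC = 256/x + 66 - 12x + x^2. Setting dATC/dx = −256/x^2 − 12 + 2x = 0 gives x = 8 (since 2·8^3 − 12·8^2 = 256).
min ATC = 256/8 + 66 − 12·8 + 8^2 = ¥66. That is the break-even price.
Between these two prices the firm operates at a loss; above ¥66 it earns a profit.

Shutdown price = ¥30; break-even price = ¥66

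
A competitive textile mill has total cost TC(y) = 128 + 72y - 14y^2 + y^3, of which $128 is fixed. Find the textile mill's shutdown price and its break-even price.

Shutdown price = $23; break-even price = $40

Shutdown price = min AVC. AVC = 72 - 14y + y^2, with vertex at y = 7 and minimum $23.
ATC = 128/y + 72 - 14y + y^2. Setting dATC/dy = −128/y^2 − 14 + 2y = 0 gives y = 8 (since 2·8^3 − 14·8^2 = 128).
min ATC = 128/8 + 72 − 14·8 + 8^2 = $40. That is the break-even price.
Between these two prices the firm operates at a loss; above $40 it earns a profit.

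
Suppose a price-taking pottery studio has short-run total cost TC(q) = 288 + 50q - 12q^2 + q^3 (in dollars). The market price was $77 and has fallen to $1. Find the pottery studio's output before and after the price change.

Output falls from 9 to 0 (the firm shuts down)

AVC = 50 - 12q + q^2, minimized at q = 6 where min AVC = $14. MC = 50 - 24q + 3q^2.
With P = $77 above the shutdown price, P = MC gives q = 9.
At P = $1 < min AVC = $14, price no longer covers variable cost at any output, so the firm shuts down: q = 0.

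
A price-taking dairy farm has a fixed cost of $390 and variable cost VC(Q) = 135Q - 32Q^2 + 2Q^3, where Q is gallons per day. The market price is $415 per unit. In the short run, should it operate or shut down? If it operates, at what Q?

Produce at Q = 14

From TC, MC = TC'(Q) = 135 - 64Q + 6Q^2 and AVC = VC/Q = 135 - 32Q + 2Q^2.
AVC is minimized where dAVC/dQ = -32 + 4Q = 0, at Q = 8; min AVC = 135 - 32·8 + 2·8^2 = $7.
P = $415 exceeds min AVC = $7, so the firm stays open.
Solving P = MC: -280 - 64Q + 6Q^2 = 0 ⇒ Q = -10/3 or 14. On the upward-sloping branch, Q* = 14.
Check: AVC at Q = 14 is $79 ≤ P, so revenue covers variable cost.
Profit = P·Q − TC = 415·14 − 1496 = $4314.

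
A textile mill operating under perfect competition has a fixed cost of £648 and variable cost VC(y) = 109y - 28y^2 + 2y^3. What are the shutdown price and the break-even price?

Shutdown price = £11; break-even price = £91

AVC = 109 - 28y + 2y^2; minimized at y = 7, giving min AVC = £11. That is the shutdown price.
ATC = 648/y + 109 - 28y + 2y^2. Setting dATC/dy = −648/y^2 − 28 + 4y = 0 gives y = 9 (since 4·9^3 − 28·9^2 = 648).
min ATC = 648/9 + 109 − 28·9 + 2·9^2 = £91. That is the break-even price.
For £11 ≤ P < £91 the firm produces at a loss; below £11 it shuts down.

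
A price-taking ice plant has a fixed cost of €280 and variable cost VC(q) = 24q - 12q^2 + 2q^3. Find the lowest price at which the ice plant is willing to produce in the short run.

€6 per unit

The firm shuts down when price falls below the minimum of average variable cost. AVC = VC/q = 24 - 12q + 2q^2.
dAVC/dq = -12 + 4q = 0 gives q = 3. min AVC = 24 - 12·3 + 2·3^2 = 6.
The firm shuts down for any P below €6.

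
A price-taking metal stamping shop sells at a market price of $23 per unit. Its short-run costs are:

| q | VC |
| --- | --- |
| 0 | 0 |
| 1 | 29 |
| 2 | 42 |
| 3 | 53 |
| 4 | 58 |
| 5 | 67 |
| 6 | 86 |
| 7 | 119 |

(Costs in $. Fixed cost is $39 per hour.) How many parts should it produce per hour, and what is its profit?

q = 6; profit = $13

Compute π = P·q − TC at each output: q=0: -39; q=1: -45; q=2: -35; q=3: -23; q=4: -5; q=5: 9; q=6: 13; q=7: 3.
Profit is maximized at q = 6. AVC there is 86/6 = $14.33 ≤ P, so producing beats shutting down (which would give -$39).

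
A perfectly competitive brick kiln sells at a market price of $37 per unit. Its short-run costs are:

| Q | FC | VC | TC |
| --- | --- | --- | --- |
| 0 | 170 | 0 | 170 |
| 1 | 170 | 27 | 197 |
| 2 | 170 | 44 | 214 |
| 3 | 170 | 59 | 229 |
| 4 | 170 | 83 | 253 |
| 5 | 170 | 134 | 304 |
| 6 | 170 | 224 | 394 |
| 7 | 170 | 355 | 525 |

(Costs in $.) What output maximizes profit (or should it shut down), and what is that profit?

Profit at each row (π = 37Q − TC): Q=0: -170; Q=1: -160; Q=2: -140; Q=3: -118; Q=4: -105; Q=5: -119; Q=6: -172; Q=7: -266.
Profit is maximized at Q = 4. AVC there is 83/4 = $20.75 ≤ P, so producing beats shutting down (which would give -$170).

Q = 4; profit = -$105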